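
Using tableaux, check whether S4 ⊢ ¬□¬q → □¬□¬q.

No, not valid

Tableau for the negation ¬(¬□¬q → □¬□¬q):
1. ¬(¬□¬q → □¬□¬q), w0
2. ¬□¬q, w0
3. ¬□¬□¬q, w0
4. q, w1
5. □¬q, w2
6. ¬q, w2
Accessibility: w0Rw0, w0Rw1, w0Rw2, w1Rw1, w2Rw2
The negation has an open branch (countermodel exists).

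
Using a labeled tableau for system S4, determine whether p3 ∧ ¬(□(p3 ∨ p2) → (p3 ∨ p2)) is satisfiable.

No, unsatisfiable

1. p3 ∧ ¬(□(p3 ∨ p2) → (p3 ∨ p2)), w0
2. p3, w0   [∧-rule on 1]
3. ¬(□(p3 ∨ p2) → (p3 ∨ p2)), w0   [∧-rule on 1]
4. □(p3 ∨ p2), w0   [¬→-rule on 3]
5. ¬(p3 ∨ p2), w0   [¬→-rule on 3]
6. ¬p3, w0   [¬∨-rule on 5]
7. ¬p2, w0   [¬∨-rule on 5]
Accessibility: w0Rw0
Branch closes: p3 and ¬p3 both at w0.
(One branch shown.) All branches close.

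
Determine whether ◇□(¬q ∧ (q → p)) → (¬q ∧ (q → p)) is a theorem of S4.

Tableau for the negation ¬(◇□(¬q ∧ (q → p)) → (¬q ∧ (q → p))):
1. ¬(◇□(¬q ∧ (q → p)) → (¬q ∧ (q → p))), 0
2. ◇□(¬q ∧ (q → p)), 0
3. ¬(¬q ∧ (q → p)), 0
4. ¬(q → p), 0
5. q, 0
6. ¬p, 0
7. □(¬q ∧ (q → p)), 1
8. ¬q ∧ (q → p), 1
9. ¬q, 1
10. q → p, 1
11. p, 1
Accessibility: 0R0, 0R1, 1R1
The negation has an open branch (countermodel exists).

No, not valid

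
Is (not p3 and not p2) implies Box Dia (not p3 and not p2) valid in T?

Not valid

Tableau for the negation not ((not p3 and not p2) implies Box Dia (not p3 and not p2)):
1. not ((not p3 and not p2) implies Box Dia (not p3 and not p2)), w0
2. not p3 and not p2, w0
3. not Box Dia (not p3 and not p2), w0
4. not p3, w0
5. not p2, w0
6. not Dia (not p3 and not p2), w1
7. not (not p3 and not p2), w1
8. p2, w1
Accessibility: w0Rw0, w0Rw1, w1Rw1
The negation has an open branch (countermodel exists).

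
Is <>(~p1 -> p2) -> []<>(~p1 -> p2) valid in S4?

Invalid (countermodel exists)

Tableau for the negation ~(<>(~p1 -> p2) -> []<>(~p1 -> p2)):
1. ~(<>(~p1 -> p2) -> []<>(~p1 -> p2)), 0
2. <>(~p1 -> p2), 0
3. ~[]<>(~p1 -> p2), 0
4. ~p1 -> p2, 1
5. p2, 1
6. ~<>(~p1 -> p2), 2
7. ~(~p1 -> p2), 2
8. ~p1, 2
9. ~p2, 2
Accessibility: 0R0, 0R1, 0R2, 1R1, 2R2
The negation has an open branch (countermodel exists).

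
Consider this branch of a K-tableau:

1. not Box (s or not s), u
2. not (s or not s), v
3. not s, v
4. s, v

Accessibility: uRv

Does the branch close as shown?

Yes, closed

Both s and not s appear at v.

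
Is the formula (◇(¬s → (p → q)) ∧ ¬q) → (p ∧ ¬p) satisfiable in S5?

Satisfiable

1. (◇(¬s → (p → q)) ∧ ¬q) → (p ∧ ¬p), w0
2. ¬(◇(¬s → (p → q)) ∧ ¬q), w0
3. q, w0
Accessibility: w0Rw0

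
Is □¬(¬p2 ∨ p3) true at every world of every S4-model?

Tableau for the negation ¬□¬(¬p2 ∨ p3):
1. ¬□¬(¬p2 ∨ p3), 0
2. ¬p2 ∨ p3, 1
3. p3, 1
Accessibility: 0R0, 0R1, 1R1
The negation has an open branch (countermodel exists).

Not valid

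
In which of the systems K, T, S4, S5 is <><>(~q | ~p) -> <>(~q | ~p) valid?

T-tableau for the negation ~(<><>(~q | ~p) -> <>(~q | ~p)):
1. ~(<><>(~q | ~p) -> <>(~q | ~p)), w0
2. <><>(~q | ~p), w0
3. ~<>(~q | ~p), w0
4. ~(~q | ~p), w0
5. q, w0
6. p, w0
7. <>(~q | ~p), w1
8. ~(~q | ~p), w1
9. q, w1
10. p, w1
11. ~q | ~p, w2
12. ~p, w2
Accessibility: w0Rw0, w0Rw1, w1Rw1, w1Rw2, w2Rw2
Complete open branch: countermodel on a T-frame, so not valid in T, nor in K (the same frame is also a K-frame).
S4-tableau for the negation ~(<><>(~q | ~p) -> <>(~q | ~p)):
1. ~(<><>(~q | ~p) -> <>(~q | ~p)), w0
2. <><>(~q | ~p), w0
3. ~<>(~q | ~p), w0
4. ~(~q | ~p), w0
5. q, w0
6. p, w0
7. <>(~q | ~p), w1
8. ~(~q | ~p), w1
9. q, w1
10. p, w1
11. ~q | ~p, w2
12. ~(~q | ~p), w2
13. q, w2
14. p, w2
15. ~p, w2
Accessibility: w0Rw0, w0Rw1, w0Rw2, w1Rw1, w1Rw2, w2Rw2
Branch closes: p and ~p both at w2.
Every branch closes (one shown): valid in S4, hence also in S5 (every theorem of S4 is a theorem of S5).

S4, S5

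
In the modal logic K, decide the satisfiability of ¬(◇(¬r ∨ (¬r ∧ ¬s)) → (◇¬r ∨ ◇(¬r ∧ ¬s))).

Unsatisfiable (every branch closes)

1. ¬(◇(¬r ∨ (¬r ∧ ¬s)) → (◇¬r ∨ ◇(¬r ∧ ¬s))), 0
2. ◇(¬r ∨ (¬r ∧ ¬s)), 0
3. ¬(◇¬r ∨ ◇(¬r ∧ ¬s)), 0
4. ¬◇¬r, 0
5. ¬◇(¬r ∧ ¬s), 0
6. ¬r ∨ (¬r ∧ ¬s), 1
7. r, 1
8. ¬(¬r ∧ ¬s), 1
9. ¬r ∧ ¬s, 1
10. ¬r, 1
11. ¬s, 1
Accessibility: 0R1
Branch closes: r and ¬r both at 1.
Every branch closes; the branch above is one of them.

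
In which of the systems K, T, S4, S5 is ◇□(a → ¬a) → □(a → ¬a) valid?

S5

S5-tableau for the negation ¬(◇□(a → ¬a) → □(a → ¬a)):
1. ¬(◇□(a → ¬a) → □(a → ¬a)), w0
2. ◇□(a → ¬a), w0   [¬→-rule on 1]
3. ¬□(a → ¬a), w0   [¬→-rule on 1]
4. □(a → ¬a), w1   [◇-rule on 2: fresh world w1, w0Rw1]
5. a → ¬a, w0   [□-rule on 4 via w1Rw0]
6. a → ¬a, w1   [□-rule on 4 via w1Rw1]
7. ¬a, w0   [→-rule on 5 (branches; this branch)]
8. ¬a, w1   [→-rule on 6 (branches; this branch)]
9. ¬(a → ¬a), w2   [¬□-rule on 3: fresh world w2, w0Rw2]
10. a, w2   [¬→-rule on 9]
11. a → ¬a, w2   [□-rule on 4 via w1Rw2]
12. ¬a, w2   [→-rule on 11 (branches; this branch)]
Accessibility: w0Rw0, w0Rw1, w0Rw2, w1Rw0, w1Rw1, w1Rw2, w2Rw0, w2Rw1, w2Rw2
Branch closes: a and ¬a both at w2.
Every branch closes (one shown): valid in S5.
S4-tableau for the negation ¬(◇□(a → ¬a) → □(a → ¬a)):
1. ¬(◇□(a → ¬a) → □(a → ¬a)), w0
2. ◇□(a → ¬a), w0   [¬→-rule on 1]
3. ¬□(a → ¬a), w0   [¬→-rule on 1]
4. □(a → ¬a), w1   [◇-rule on 2: fresh world w1, w0Rw1]
5. a → ¬a, w1   [□-rule on 4 via w1Rw1]
6. ¬a, w1   [→-rule on 5 (branches; this branch)]
7. ¬(a → ¬a), w2   [¬□-rule on 3: fresh world w2, w0Rw2]
8. a, w2   [¬→-rule on 7]
Accessibility: w0Rw0, w0Rw1, w0Rw2, w1Rw1, w2Rw2
Complete open branch: countermodel on an S4-frame, so not valid in S4, nor in K, T (the same frame is also a K-frame and a T-frame).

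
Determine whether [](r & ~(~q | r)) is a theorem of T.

Tableau for the negation ~[](r & ~(~q | r)):
1. ~[](r & ~(~q | r)), 0
2. ~(r & ~(~q | r)), 1   [~[]-rule on 1: fresh world 1, 0R1]
3. ~q | r, 1   [~&-rule on 2 (branches; this branch)]
4. r, 1   [|-rule on 3 (branches; this branch)]
Accessibility: 0R0, 0R1, 1R1
The negation has an open branch (countermodel exists).

Not valid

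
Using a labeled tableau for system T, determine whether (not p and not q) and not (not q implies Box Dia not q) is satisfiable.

Satisfiable (open branch found)

1. (not p and not q) and not (not q implies Box Dia not q), w0
2. not p and not q, w0   [and-rule on 1]
3. not (not q implies Box Dia not q), w0   [and-rule on 1]
4. not p, w0   [and-rule on 2]
5. not q, w0   [and-rule on 2]
6. not Box Dia not q, w0   [neg-implies-rule on 3]
7. not Dia not q, w1   [neg-Box-rule on 6: fresh world w1, w0Rw1]
8. q, w1   [neg-Dia-rule on 7 via w1Rw1]
Accessibility: w0Rw0, w0Rw1, w1Rw1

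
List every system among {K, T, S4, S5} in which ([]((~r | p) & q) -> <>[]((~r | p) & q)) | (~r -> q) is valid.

K-tableau for the negation ~(([]((~r | p) & q) -> <>[]((~r | p) & q)) | (~r -> q)):
1. ~(([]((~r | p) & q) -> <>[]((~r | p) & q)) | (~r -> q)), w0
2. ~([]((~r | p) & q) -> <>[]((~r | p) & q)), w0
3. ~(~r -> q), w0
4. []((~r | p) & q), w0
5. ~<>[]((~r | p) & q), w0
6. ~r, w0
7. ~q, w0
Complete open branch: countermodel on a K-frame, so not valid in K.
T-tableau for the negation ~(([]((~r | p) & q) -> <>[]((~r | p) & q)) | (~r -> q)):
1. ~(([]((~r | p) & q) -> <>[]((~r | p) & q)) | (~r -> q)), w0
2. ~([]((~r | p) & q) -> <>[]((~r | p) & q)), w0
3. ~(~r -> q), w0
4. []((~r | p) & q), w0
5. ~<>[]((~r | p) & q), w0
6. ~r, w0
7. ~q, w0
8. (~r | p) & q, w0
9. ~r | p, w0
10. q, w0
Accessibility: w0Rw0
Branch closes: q and ~q both at w0.
Every branch closes (one shown): valid in T, hence also in S4, S5 (every theorem of T is a theorem of S4 and S5).

T, S4, S5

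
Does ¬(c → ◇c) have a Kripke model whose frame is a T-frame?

1. ¬(c → ◇c), w0
2. c, w0
3. ¬◇c, w0
4. ¬c, w0
Accessibility: w0Rw0
Branch closes: c and ¬c both at w0.
(One branch shown.) All branches close.

Unsatisfiable (every branch closes)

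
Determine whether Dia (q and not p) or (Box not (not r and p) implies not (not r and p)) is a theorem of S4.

Valid in S4

Tableau for the negation not (Dia (q and not p) or (Box not (not r and p) implies not (not r and p))):
1. not (Dia (q and not p) or (Box not (not r and p) implies not (not r and p))), u
2. not Dia (q and not p), u
3. not (Box not (not r and p) implies not (not r and p)), u
4. Box not (not r and p), u
5. not r and p, u
6. not r, u
7. p, u
8. not (q and not p), u
9. not (not r and p), u
10. not p, u
Accessibility: uRu
Branch closes: p and not p both at u.
Every branch of the negation's tableau closes; the branch above is one of them.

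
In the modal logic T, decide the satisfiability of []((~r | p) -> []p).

1. []((~r | p) -> []p), w0
2. (~r | p) -> []p, w0
3. []p, w0
4. p, w0
Accessibility: w0Rw0

Satisfiable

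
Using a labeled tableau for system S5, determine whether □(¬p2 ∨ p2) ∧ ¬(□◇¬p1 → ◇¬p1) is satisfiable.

1. □(¬p2 ∨ p2) ∧ ¬(□◇¬p1 → ◇¬p1), u
2. □(¬p2 ∨ p2), u
3. ¬(□◇¬p1 → ◇¬p1), u
4. □◇¬p1, u
5. ¬◇¬p1, u
6. ¬p2 ∨ p2, u
7. ◇¬p1, u
8. p1, u
9. p2, u
10. ¬p1, v
11. ¬p2 ∨ p2, v
12. ◇¬p1, v
13. p1, v
Accessibility: uRu, uRv, vRu, vRv
Branch closes: p1 and ¬p1 both at v.
All branches of the tableau close; one closing branch shown above.

No, unsatisfiable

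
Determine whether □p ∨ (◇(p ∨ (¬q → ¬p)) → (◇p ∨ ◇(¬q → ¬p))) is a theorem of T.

Tableau for the negation ¬(□p ∨ (◇(p ∨ (¬q → ¬p)) → (◇p ∨ ◇(¬q → ¬p)))):
1. ¬(□p ∨ (◇(p ∨ (¬q → ¬p)) → (◇p ∨ ◇(¬q → ¬p)))), u
2. ¬□p, u   [¬∨-rule on 1]
3. ¬(◇(p ∨ (¬q → ¬p)) → (◇p ∨ ◇(¬q → ¬p))), u   [¬∨-rule on 1]
4. ◇(p ∨ (¬q → ¬p)), u   [¬→-rule on 3]
5. ¬(◇p ∨ ◇(¬q → ¬p)), u   [¬→-rule on 3]
6. ¬◇p, u   [¬∨-rule on 5]
7. ¬◇(¬q → ¬p), u   [¬∨-rule on 5]
8. ¬p, u   [¬◇-rule on 6 via uRu]
9. ¬(¬q → ¬p), u   [¬◇-rule on 7 via uRu]
10. ¬q, u   [¬→-rule on 9]
11. p, u   [¬→-rule on 9]
Accessibility: uRu
Branch closes: p and ¬p both at u.
All branches of the negation close; one closing branch shown above.

Valid in T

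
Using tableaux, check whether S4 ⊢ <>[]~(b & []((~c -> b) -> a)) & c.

Tableau for the negation ~(<>[]~(b & []((~c -> b) -> a)) & c):
1. ~(<>[]~(b & []((~c -> b) -> a)) & c), 0
2. ~c, 0   [~&-rule on 1 (branches; this branch)]
Accessibility: 0R0
The negation has an open branch (countermodel exists).

Invalid (countermodel exists)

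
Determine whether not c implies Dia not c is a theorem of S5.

Valid

Tableau for the negation not (not c implies Dia not c):
1. not (not c implies Dia not c), w0
2. not c, w0   [neg-implies-rule on 1]
3. not Dia not c, w0   [neg-implies-rule on 1]
4. c, w0   [neg-Dia-rule on 3 via w0Rw0]
Accessibility: w0Rw0
Branch closes: c and not c both at w0.
Every branch of the negation's tableau closes; the branch above is one of them.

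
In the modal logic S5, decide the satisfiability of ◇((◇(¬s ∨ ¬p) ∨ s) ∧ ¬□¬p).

1. ◇((◇(¬s ∨ ¬p) ∨ s) ∧ ¬□¬p), u
2. (◇(¬s ∨ ¬p) ∨ s) ∧ ¬□¬p, v   [◇-rule on 1: fresh world v, uRv]
3. ◇(¬s ∨ ¬p) ∨ s, v   [∧-rule on 2]
4. ¬□¬p, v   [∧-rule on 2]
5. s, v   [∨-rule on 3 (branches; this branch)]
6. p, w   [¬□-rule on 4: fresh world w, vRw]
Accessibility: uRu, uRv, uRw, vRu, vRv, vRw, wRu, wRv, wRw

Yes, satisfiable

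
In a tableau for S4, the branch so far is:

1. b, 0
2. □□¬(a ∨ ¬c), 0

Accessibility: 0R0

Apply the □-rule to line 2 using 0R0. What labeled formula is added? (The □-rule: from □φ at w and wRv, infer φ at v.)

□¬(a ∨ ¬c), 0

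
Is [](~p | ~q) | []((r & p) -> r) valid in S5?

Valid in S5

Tableau for the negation ~([](~p | ~q) | []((r & p) -> r)):
1. ~([](~p | ~q) | []((r & p) -> r)), 0
2. ~[](~p | ~q), 0
3. ~[]((r & p) -> r), 0
4. ~(~p | ~q), 1
5. p, 1
6. q, 1
7. ~((r & p) -> r), 2
8. r & p, 2
9. ~r, 2
10. r, 2
11. p, 2
Accessibility: 0R0, 0R1, 0R2, 1R0, 1R1, 1R2, 2R0, 2R1, 2R2
Branch closes: r and ~r both at 2.
All branches of the negation close; one closing branch shown above.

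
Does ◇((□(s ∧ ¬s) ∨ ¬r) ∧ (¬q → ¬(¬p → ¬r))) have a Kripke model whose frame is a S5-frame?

Satisfiable

1. ◇((□(s ∧ ¬s) ∨ ¬r) ∧ (¬q → ¬(¬p → ¬r))), u
2. (□(s ∧ ¬s) ∨ ¬r) ∧ (¬q → ¬(¬p → ¬r)), v
3. □(s ∧ ¬s) ∨ ¬r, v
4. ¬q → ¬(¬p → ¬r), v
5. ¬r, v
6. q, v
Accessibility: uRu, uRv, vRu, vRv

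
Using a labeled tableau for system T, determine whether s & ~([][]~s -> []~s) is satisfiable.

Unsatisfiable (every branch closes)

1. s & ~([][]~s -> []~s), w0
2. s, w0
3. ~([][]~s -> []~s), w0
4. [][]~s, w0
5. ~[]~s, w0
6. []~s, w0
7. ~s, w0
Accessibility: w0Rw0
Branch closes: s and ~s both at w0.
All branches of the tableau close; one closing branch shown above.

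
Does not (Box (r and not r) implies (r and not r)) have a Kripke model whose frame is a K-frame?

1. not (Box (r and not r) implies (r and not r)), 0
2. Box (r and not r), 0   [neg-implies-rule on 1]
3. not (r and not r), 0   [neg-implies-rule on 1]
4. r, 0   [neg-and-rule on 3 (branches; this branch)]

Satisfiable (open branch found)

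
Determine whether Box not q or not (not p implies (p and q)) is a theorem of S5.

Tableau for the negation not (Box not q or not (not p implies (p and q))):
1. not (Box not q or not (not p implies (p and q))), 0
2. not Box not q, 0   [neg-or-rule on 1]
3. not p implies (p and q), 0   [neg-or-rule on 1]
4. p and q, 0   [implies-rule on 3 (branches; this branch)]
5. p, 0   [and-rule on 4]
6. q, 0   [and-rule on 4]
7. q, 1   [neg-Box-rule on 2: fresh world 1, 0R1]
Accessibility: 0R0, 0R1, 1R0, 1R1
The negation has an open branch (countermodel exists).

Not valid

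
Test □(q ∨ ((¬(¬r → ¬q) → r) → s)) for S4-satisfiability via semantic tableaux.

Yes, satisfiable

1. □(q ∨ ((¬(¬r → ¬q) → r) → s)), u
2. q ∨ ((¬(¬r → ¬q) → r) → s), u   [□-rule on 1 via uRu]
3. (¬(¬r → ¬q) → r) → s, u   [∨-rule on 2 (branches; this branch)]
4. s, u   [→-rule on 3 (branches; this branch)]
Accessibility: uRu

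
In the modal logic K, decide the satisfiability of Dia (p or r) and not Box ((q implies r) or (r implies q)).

No, unsatisfiable

1. Dia (p or r) and not Box ((q implies r) or (r implies q)), w0
2. Dia (p or r), w0
3. not Box ((q implies r) or (r implies q)), w0
4. p or r, w1
5. r, w1
6. not ((q implies r) or (r implies q)), w2
7. not (q implies r), w2
8. not (r implies q), w2
9. q, w2
10. not r, w2
11. r, w2
12. not q, w2
Accessibility: w0Rw1, w0Rw2
Branch closes: r and not r both at w2.
(One branch shown.) All branches close.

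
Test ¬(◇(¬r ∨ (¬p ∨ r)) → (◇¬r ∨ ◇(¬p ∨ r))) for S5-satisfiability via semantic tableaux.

No, unsatisfiable

1. ¬(◇(¬r ∨ (¬p ∨ r)) → (◇¬r ∨ ◇(¬p ∨ r))), w0
2. ◇(¬r ∨ (¬p ∨ r)), w0
3. ¬(◇¬r ∨ ◇(¬p ∨ r)), w0
4. ¬◇¬r, w0
5. ¬◇(¬p ∨ r), w0
6. r, w0
7. ¬(¬p ∨ r), w0
8. p, w0
9. ¬r, w0
Accessibility: w0Rw0
Branch closes: r and ¬r both at w0.
Every branch closes; the branch above is one of them.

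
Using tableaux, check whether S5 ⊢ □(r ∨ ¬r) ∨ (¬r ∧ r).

Valid in S5

Tableau for the negation ¬(□(r ∨ ¬r) ∨ (¬r ∧ r)):
1. ¬(□(r ∨ ¬r) ∨ (¬r ∧ r)), 0
2. ¬□(r ∨ ¬r), 0
3. ¬(¬r ∧ r), 0
4. ¬r, 0
5. ¬(r ∨ ¬r), 1
6. ¬r, 1
7. r, 1
Accessibility: 0R0, 0R1, 1R0, 1R1
Branch closes: r and ¬r both at 1.
All branches of the negation close; one closing branch shown above.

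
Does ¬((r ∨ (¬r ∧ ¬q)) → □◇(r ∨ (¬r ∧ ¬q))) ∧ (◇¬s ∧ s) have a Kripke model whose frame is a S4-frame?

Satisfiable

1. ¬((r ∨ (¬r ∧ ¬q)) → □◇(r ∨ (¬r ∧ ¬q))) ∧ (◇¬s ∧ s), 0
2. ¬((r ∨ (¬r ∧ ¬q)) → □◇(r ∨ (¬r ∧ ¬q))), 0
3. ◇¬s ∧ s, 0
4. r ∨ (¬r ∧ ¬q), 0
5. ¬□◇(r ∨ (¬r ∧ ¬q)), 0
6. ◇¬s, 0
7. s, 0
8. ¬r ∧ ¬q, 0
9. ¬r, 0
10. ¬q, 0
11. ¬◇(r ∨ (¬r ∧ ¬q)), 1
12. ¬(r ∨ (¬r ∧ ¬q)), 1
13. ¬r, 1
14. ¬(¬r ∧ ¬q), 1
15. q, 1
16. ¬s, 2
Accessibility: 0R0, 0R1, 0R2, 1R1, 2R2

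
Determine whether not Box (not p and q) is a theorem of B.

Not valid

Tableau for the negation Box (not p and q):
1. Box (not p and q), 0
2. not p and q, 0   [Box-rule on 1 via 0R0]
3. not p, 0   [and-rule on 2]
4. q, 0   [and-rule on 2]
Accessibility: 0R0
The negation has an open branch (countermodel exists).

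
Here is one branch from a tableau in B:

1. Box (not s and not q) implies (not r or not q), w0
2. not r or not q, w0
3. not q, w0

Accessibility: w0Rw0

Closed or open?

No world carries both an atom and its negation.

Not closed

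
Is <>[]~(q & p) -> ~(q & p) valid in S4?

Tableau for the negation ~(<>[]~(q & p) -> ~(q & p)):
1. ~(<>[]~(q & p) -> ~(q & p)), w0
2. <>[]~(q & p), w0
3. q & p, w0
4. q, w0
5. p, w0
6. []~(q & p), w1
7. ~(q & p), w1
8. ~p, w1
Accessibility: w0Rw0, w0Rw1, w1Rw1
The negation has an open branch (countermodel exists).

Not valid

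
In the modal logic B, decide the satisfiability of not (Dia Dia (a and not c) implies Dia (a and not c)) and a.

1. not (Dia Dia (a and not c) implies Dia (a and not c)) and a, w0
2. not (Dia Dia (a and not c) implies Dia (a and not c)), w0
3. a, w0
4. Dia Dia (a and not c), w0
5. not Dia (a and not c), w0
6. not (a and not c), w0
7. c, w0
8. Dia (a and not c), w1
9. not (a and not c), w1
10. c, w1
11. a and not c, w2
12. a, w2
13. not c, w2
Accessibility: w0Rw0, w0Rw1, w1Rw0, w1Rw1, w1Rw2, w2Rw1, w2Rw2

Satisfiable (open branch found)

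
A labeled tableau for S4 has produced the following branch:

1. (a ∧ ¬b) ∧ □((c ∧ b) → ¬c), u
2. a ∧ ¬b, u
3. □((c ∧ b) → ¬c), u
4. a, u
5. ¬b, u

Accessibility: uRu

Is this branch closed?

There is no literal clash: for every atom and world, at most one sign appears.

Not closed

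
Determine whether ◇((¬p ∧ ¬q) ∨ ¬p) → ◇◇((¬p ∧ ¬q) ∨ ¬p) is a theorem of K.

Invalid (countermodel exists)

Tableau for the negation ¬(◇((¬p ∧ ¬q) ∨ ¬p) → ◇◇((¬p ∧ ¬q) ∨ ¬p)):
1. ¬(◇((¬p ∧ ¬q) ∨ ¬p) → ◇◇((¬p ∧ ¬q) ∨ ¬p)), w0
2. ◇((¬p ∧ ¬q) ∨ ¬p), w0
3. ¬◇◇((¬p ∧ ¬q) ∨ ¬p), w0
4. (¬p ∧ ¬q) ∨ ¬p, w1
5. ¬◇((¬p ∧ ¬q) ∨ ¬p), w1
6. ¬p, w1
Accessibility: w0Rw1
The negation has an open branch (countermodel exists).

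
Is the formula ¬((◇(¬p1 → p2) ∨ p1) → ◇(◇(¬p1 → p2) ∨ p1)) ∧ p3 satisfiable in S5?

1. ¬((◇(¬p1 → p2) ∨ p1) → ◇(◇(¬p1 → p2) ∨ p1)) ∧ p3, w0
2. ¬((◇(¬p1 → p2) ∨ p1) → ◇(◇(¬p1 → p2) ∨ p1)), w0
3. p3, w0
4. ◇(¬p1 → p2) ∨ p1, w0
5. ¬◇(◇(¬p1 → p2) ∨ p1), w0
6. ¬(◇(¬p1 → p2) ∨ p1), w0
7. ¬◇(¬p1 → p2), w0
8. ¬p1, w0
9. ¬(¬p1 → p2), w0
10. ¬p2, w0
11. ◇(¬p1 → p2), w0
12. ¬p1 → p2, w1
13. ¬(◇(¬p1 → p2) ∨ p1), w1
14. ¬◇(¬p1 → p2), w1
15. ¬p1, w1
16. ¬(¬p1 → p2), w1
17. ¬p2, w1
18. p2, w1
Accessibility: w0Rw0, w0Rw1, w1Rw0, w1Rw1
Branch closes: p2 and ¬p2 both at w1.
All branches of the tableau close; one closing branch shown above.

Unsatisfiable (every branch closes)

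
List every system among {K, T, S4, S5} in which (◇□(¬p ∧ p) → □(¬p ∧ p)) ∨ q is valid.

T-tableau for the negation ¬((◇□(¬p ∧ p) → □(¬p ∧ p)) ∨ q):
1. ¬((◇□(¬p ∧ p) → □(¬p ∧ p)) ∨ q), 0
2. ¬(◇□(¬p ∧ p) → □(¬p ∧ p)), 0
3. ¬q, 0
4. ◇□(¬p ∧ p), 0
5. ¬□(¬p ∧ p), 0
6. □(¬p ∧ p), 1
7. ¬p ∧ p, 1
8. ¬p, 1
9. p, 1
Accessibility: 0R0, 0R1, 1R1
Branch closes: p and ¬p both at 1.
Every branch closes (one shown): valid in T, hence also in S4, S5 (every theorem of T is a theorem of S4 and S5).
K-tableau for the negation ¬((◇□(¬p ∧ p) → □(¬p ∧ p)) ∨ q):
1. ¬((◇□(¬p ∧ p) → □(¬p ∧ p)) ∨ q), 0
2. ¬(◇□(¬p ∧ p) → □(¬p ∧ p)), 0
3. ¬q, 0
4. ◇□(¬p ∧ p), 0
5. ¬□(¬p ∧ p), 0
6. □(¬p ∧ p), 1
7. ¬(¬p ∧ p), 2
8. ¬p, 2
Accessibility: 0R1, 0R2
Complete open branch: countermodel on a K-frame, so not valid in K.

T, S4, S5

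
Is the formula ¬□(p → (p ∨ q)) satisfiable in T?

1. ¬□(p → (p ∨ q)), w0
2. ¬(p → (p ∨ q)), w1
3. p, w1
4. ¬(p ∨ q), w1
5. ¬p, w1
6. ¬q, w1
Accessibility: w0Rw0, w0Rw1, w1Rw1
Branch closes: p and ¬p both at w1.
(One branch shown.) All branches close.

Unsatisfiable (every branch closes)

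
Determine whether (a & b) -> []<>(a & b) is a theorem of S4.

No, not valid

Tableau for the negation ~((a & b) -> []<>(a & b)):
1. ~((a & b) -> []<>(a & b)), 0
2. a & b, 0   [~->-rule on 1]
3. ~[]<>(a & b), 0   [~->-rule on 1]
4. a, 0   [&-rule on 2]
5. b, 0   [&-rule on 2]
6. ~<>(a & b), 1   [~[]-rule on 3: fresh world 1, 0R1]
7. ~(a & b), 1   [~<>-rule on 6 via 1R1]
8. ~b, 1   [~&-rule on 7 (branches; this branch)]
Accessibility: 0R0, 0R1, 1R1
The negation has an open branch (countermodel exists).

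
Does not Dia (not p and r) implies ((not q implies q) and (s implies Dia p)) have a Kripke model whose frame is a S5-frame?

1. not Dia (not p and r) implies ((not q implies q) and (s implies Dia p)), 0
2. (not q implies q) and (s implies Dia p), 0   [implies-rule on 1 (branches; this branch)]
3. not q implies q, 0   [and-rule on 2]
4. s implies Dia p, 0   [and-rule on 2]
5. q, 0   [implies-rule on 3 (branches; this branch)]
6. Dia p, 0   [implies-rule on 4 (branches; this branch)]
7. p, 1   [Dia-rule on 6: fresh world 1, 0R1]
Accessibility: 0R0, 0R1, 1R0, 1R1

Satisfiable (open branch found)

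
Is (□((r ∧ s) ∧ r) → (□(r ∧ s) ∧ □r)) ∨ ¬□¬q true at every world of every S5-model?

Valid

Tableau for the negation ¬((□((r ∧ s) ∧ r) → (□(r ∧ s) ∧ □r)) ∨ ¬□¬q):
1. ¬((□((r ∧ s) ∧ r) → (□(r ∧ s) ∧ □r)) ∨ ¬□¬q), w0
2. ¬(□((r ∧ s) ∧ r) → (□(r ∧ s) ∧ □r)), w0
3. □¬q, w0
4. □((r ∧ s) ∧ r), w0
5. ¬(□(r ∧ s) ∧ □r), w0
6. ¬q, w0
7. (r ∧ s) ∧ r, w0
8. r ∧ s, w0
9. r, w0
10. s, w0
11. ¬□(r ∧ s), w0
12. ¬(r ∧ s), w1
13. ¬q, w1
14. (r ∧ s) ∧ r, w1
15. r ∧ s, w1
16. r, w1
17. s, w1
18. ¬s, w1
Accessibility: w0Rw0, w0Rw1, w1Rw0, w1Rw1
Branch closes: s and ¬s both at w1.
All branches of the negation close; one closing branch shown above.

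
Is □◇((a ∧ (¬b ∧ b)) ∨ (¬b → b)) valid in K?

Tableau for the negation ¬□◇((a ∧ (¬b ∧ b)) ∨ (¬b → b)):
1. ¬□◇((a ∧ (¬b ∧ b)) ∨ (¬b → b)), u
2. ¬◇((a ∧ (¬b ∧ b)) ∨ (¬b → b)), v
Accessibility: uRv
The negation has an open branch (countermodel exists).

Invalid (countermodel exists)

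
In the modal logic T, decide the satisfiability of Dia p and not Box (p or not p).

1. Dia p and not Box (p or not p), 0
2. Dia p, 0   [and-rule on 1]
3. not Box (p or not p), 0   [and-rule on 1]
4. p, 1   [Dia-rule on 2: fresh world 1, 0R1]
5. not (p or not p), 2   [neg-Box-rule on 3: fresh world 2, 0R2]
6. not p, 2   [neg-or-rule on 5]
7. p, 2   [neg-or-rule on 5]
Accessibility: 0R0, 0R1, 0R2, 1R1, 2R2
Branch closes: p and not p both at 2.
(One branch shown.) All branches close.

No, unsatisfiable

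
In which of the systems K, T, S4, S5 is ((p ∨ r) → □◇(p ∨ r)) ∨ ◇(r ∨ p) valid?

K-tableau for the negation ¬(((p ∨ r) → □◇(p ∨ r)) ∨ ◇(r ∨ p)):
1. ¬(((p ∨ r) → □◇(p ∨ r)) ∨ ◇(r ∨ p)), 0
2. ¬((p ∨ r) → □◇(p ∨ r)), 0
3. ¬◇(r ∨ p), 0
4. p ∨ r, 0
5. ¬□◇(p ∨ r), 0
6. r, 0
7. ¬◇(p ∨ r), 1
8. ¬(r ∨ p), 1
9. ¬r, 1
10. ¬p, 1
Accessibility: 0R1
Complete open branch: countermodel on a K-frame, so not valid in K.
T-tableau for the negation ¬(((p ∨ r) → □◇(p ∨ r)) ∨ ◇(r ∨ p)):
1. ¬(((p ∨ r) → □◇(p ∨ r)) ∨ ◇(r ∨ p)), 0
2. ¬((p ∨ r) → □◇(p ∨ r)), 0
3. ¬◇(r ∨ p), 0
4. p ∨ r, 0
5. ¬□◇(p ∨ r), 0
6. ¬(r ∨ p), 0
7. ¬r, 0
8. ¬p, 0
9. r, 0
Accessibility: 0R0
Branch closes: r and ¬r both at 0.
Every branch closes (one shown): valid in T, hence also in S4, S5 (every theorem of T is a theorem of S4 and S5).

T, S4, S5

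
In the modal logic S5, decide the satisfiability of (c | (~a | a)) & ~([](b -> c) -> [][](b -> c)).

1. (c | (~a | a)) & ~([](b -> c) -> [][](b -> c)), 0
2. c | (~a | a), 0   [&-rule on 1]
3. ~([](b -> c) -> [][](b -> c)), 0   [&-rule on 1]
4. [](b -> c), 0   [~->-rule on 3]
5. ~[][](b -> c), 0   [~->-rule on 3]
6. b -> c, 0   [[]-rule on 4 via 0R0]
7. ~a | a, 0   [|-rule on 2 (branches; this branch)]
8. c, 0   [->-rule on 6 (branches; this branch)]
9. a, 0   [|-rule on 7 (branches; this branch)]
10. ~[](b -> c), 1   [~[]-rule on 5: fresh world 1, 0R1]
11. b -> c, 1   [[]-rule on 4 via 0R1]
12. c, 1   [->-rule on 11 (branches; this branch)]
13. ~(b -> c), 2   [~[]-rule on 10: fresh world 2, 1R2]
14. b, 2   [~->-rule on 13]
15. ~c, 2   [~->-rule on 13]
16. b -> c, 2   [[]-rule on 4 via 0R2]
17. c, 2   [->-rule on 16 (branches; this branch)]
Accessibility: 0R0, 0R1, 0R2, 1R0, 1R1, 1R2, 2R0, 2R1, 2R2
Branch closes: c and ~c both at 2.
All branches of the tableau close; one closing branch shown above.

No, unsatisfiable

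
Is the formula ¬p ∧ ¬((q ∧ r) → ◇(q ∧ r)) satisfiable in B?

No, unsatisfiable

1. ¬p ∧ ¬((q ∧ r) → ◇(q ∧ r)), u
2. ¬p, u
3. ¬((q ∧ r) → ◇(q ∧ r)), u
4. q ∧ r, u
5. ¬◇(q ∧ r), u
6. q, u
7. r, u
8. ¬(q ∧ r), u
9. ¬r, u
Accessibility: uRu
Branch closes: r and ¬r both at u.
All branches of the tableau close; one closing branch shown above.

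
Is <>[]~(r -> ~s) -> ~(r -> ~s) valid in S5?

Valid in S5

Tableau for the negation ~(<>[]~(r -> ~s) -> ~(r -> ~s)):
1. ~(<>[]~(r -> ~s) -> ~(r -> ~s)), w0
2. <>[]~(r -> ~s), w0
3. r -> ~s, w0
4. ~s, w0
5. []~(r -> ~s), w1
6. ~(r -> ~s), w0
7. r, w0
8. s, w0
Accessibility: w0Rw0, w0Rw1, w1Rw0, w1Rw1
Branch closes: s and ~s both at w0.
All branches of the negation close; one closing branch shown above.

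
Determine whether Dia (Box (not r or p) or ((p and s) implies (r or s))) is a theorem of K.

Tableau for the negation not Dia (Box (not r or p) or ((p and s) implies (r or s))):
1. not Dia (Box (not r or p) or ((p and s) implies (r or s))), u
The negation has an open branch (countermodel exists).

Invalid (countermodel exists)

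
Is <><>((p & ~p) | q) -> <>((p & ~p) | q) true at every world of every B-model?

Tableau for the negation ~(<><>((p & ~p) | q) -> <>((p & ~p) | q)):
1. ~(<><>((p & ~p) | q) -> <>((p & ~p) | q)), u
2. <><>((p & ~p) | q), u   [~->-rule on 1]
3. ~<>((p & ~p) | q), u   [~->-rule on 1]
4. ~((p & ~p) | q), u   [~<>-rule on 3 via uRu]
5. ~(p & ~p), u   [~|-rule on 4]
6. ~q, u   [~|-rule on 4]
7. p, u   [~&-rule on 5 (branches; this branch)]
8. <>((p & ~p) | q), v   [<>-rule on 2: fresh world v, uRv]
9. ~((p & ~p) | q), v   [~<>-rule on 3 via uRv]
10. ~(p & ~p), v   [~|-rule on 9]
11. ~q, v   [~|-rule on 9]
12. p, v   [~&-rule on 10 (branches; this branch)]
13. (p & ~p) | q, w   [<>-rule on 8: fresh world w, vRw]
14. q, w   [|-rule on 13 (branches; this branch)]
Accessibility: uRu, uRv, vRu, vRv, vRw, wRv, wRw
The negation has an open branch (countermodel exists).

No, not valid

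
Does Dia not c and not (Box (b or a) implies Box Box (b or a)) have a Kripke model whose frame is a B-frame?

1. Dia not c and not (Box (b or a) implies Box Box (b or a)), w0
2. Dia not c, w0   [and-rule on 1]
3. not (Box (b or a) implies Box Box (b or a)), w0   [and-rule on 1]
4. Box (b or a), w0   [neg-implies-rule on 3]
5. not Box Box (b or a), w0   [neg-implies-rule on 3]
6. b or a, w0   [Box-rule on 4 via w0Rw0]
7. a, w0   [or-rule on 6 (branches; this branch)]
8. not c, w1   [Dia-rule on 2: fresh world w1, w0Rw1]
9. b or a, w1   [Box-rule on 4 via w0Rw1]
10. a, w1   [or-rule on 9 (branches; this branch)]
11. not Box (b or a), w2   [neg-Box-rule on 5: fresh world w2, w0Rw2]
12. b or a, w2   [Box-rule on 4 via w0Rw2]
13. a, w2   [or-rule on 12 (branches; this branch)]
14. not (b or a), w3   [neg-Box-rule on 11: fresh world w3, w2Rw3]
15. not b, w3   [neg-or-rule on 14]
16. not a, w3   [neg-or-rule on 14]
Accessibility: w0Rw0, w0Rw1, w0Rw2, w1Rw0, w1Rw1, w2Rw0, w2Rw2, w2Rw3, w3Rw2, w3Rw3

Yes, satisfiable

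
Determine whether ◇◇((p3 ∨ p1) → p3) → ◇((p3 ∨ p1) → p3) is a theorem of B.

Not valid

Tableau for the negation ¬(◇◇((p3 ∨ p1) → p3) → ◇((p3 ∨ p1) → p3)):
1. ¬(◇◇((p3 ∨ p1) → p3) → ◇((p3 ∨ p1) → p3)), 0
2. ◇◇((p3 ∨ p1) → p3), 0
3. ¬◇((p3 ∨ p1) → p3), 0
4. ¬((p3 ∨ p1) → p3), 0
5. p3 ∨ p1, 0
6. ¬p3, 0
7. p1, 0
8. ◇((p3 ∨ p1) → p3), 1
9. ¬((p3 ∨ p1) → p3), 1
10. p3 ∨ p1, 1
11. ¬p3, 1
12. p1, 1
13. (p3 ∨ p1) → p3, 2
14. p3, 2
Accessibility: 0R0, 0R1, 1R0, 1R1, 1R2, 2R1, 2R2
The negation has an open branch (countermodel exists).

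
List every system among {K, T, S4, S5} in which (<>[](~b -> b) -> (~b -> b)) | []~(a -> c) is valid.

S5-tableau for the negation ~((<>[](~b -> b) -> (~b -> b)) | []~(a -> c)):
1. ~((<>[](~b -> b) -> (~b -> b)) | []~(a -> c)), 0
2. ~(<>[](~b -> b) -> (~b -> b)), 0
3. ~[]~(a -> c), 0
4. <>[](~b -> b), 0
5. ~(~b -> b), 0
6. ~b, 0
7. a -> c, 1
8. c, 1
9. [](~b -> b), 2
10. ~b -> b, 0
11. ~b -> b, 1
12. ~b -> b, 2
13. b, 0
Accessibility: 0R0, 0R1, 0R2, 1R0, 1R1, 1R2, 2R0, 2R1, 2R2
Branch closes: b and ~b both at 0.
Every branch closes (one shown): valid in S5.
S4-tableau for the negation ~((<>[](~b -> b) -> (~b -> b)) | []~(a -> c)):
1. ~((<>[](~b -> b) -> (~b -> b)) | []~(a -> c)), 0
2. ~(<>[](~b -> b) -> (~b -> b)), 0
3. ~[]~(a -> c), 0
4. <>[](~b -> b), 0
5. ~(~b -> b), 0
6. ~b, 0
7. a -> c, 1
8. c, 1
9. [](~b -> b), 2
10. ~b -> b, 2
11. b, 2
Accessibility: 0R0, 0R1, 0R2, 1R1, 2R2
Complete open branch: countermodel on an S4-frame, so not valid in S4, nor in K, T (the same frame is also a K-frame and a T-frame).

S5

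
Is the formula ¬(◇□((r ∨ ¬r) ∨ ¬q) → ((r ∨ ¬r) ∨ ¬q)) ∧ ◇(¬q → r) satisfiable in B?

1. ¬(◇□((r ∨ ¬r) ∨ ¬q) → ((r ∨ ¬r) ∨ ¬q)) ∧ ◇(¬q → r), u
2. ¬(◇□((r ∨ ¬r) ∨ ¬q) → ((r ∨ ¬r) ∨ ¬q)), u   [∧-rule on 1]
3. ◇(¬q → r), u   [∧-rule on 1]
4. ◇□((r ∨ ¬r) ∨ ¬q), u   [¬→-rule on 2]
5. ¬((r ∨ ¬r) ∨ ¬q), u   [¬→-rule on 2]
6. ¬(r ∨ ¬r), u   [¬∨-rule on 5]
7. q, u   [¬∨-rule on 5]
8. ¬r, u   [¬∨-rule on 6]
9. r, u   [¬∨-rule on 6]
Accessibility: uRu
Branch closes: r and ¬r both at u.
Every branch closes; the branch above is one of them.

Unsatisfiable (every branch closes)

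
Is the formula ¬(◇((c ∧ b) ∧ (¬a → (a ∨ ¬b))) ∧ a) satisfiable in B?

1. ¬(◇((c ∧ b) ∧ (¬a → (a ∨ ¬b))) ∧ a), u
2. ¬a, u   [¬∧-rule on 1 (branches; this branch)]
Accessibility: uRu

Satisfiable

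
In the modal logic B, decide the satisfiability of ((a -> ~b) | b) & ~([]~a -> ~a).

Unsatisfiable (every branch closes)

1. ((a -> ~b) | b) & ~([]~a -> ~a), w0
2. (a -> ~b) | b, w0   [&-rule on 1]
3. ~([]~a -> ~a), w0   [&-rule on 1]
4. []~a, w0   [~->-rule on 3]
5. a, w0   [~->-rule on 3]
6. ~a, w0   [[]-rule on 4 via w0Rw0]
Accessibility: w0Rw0
Branch closes: a and ~a both at w0.
All branches of the tableau close; one closing branch shown above.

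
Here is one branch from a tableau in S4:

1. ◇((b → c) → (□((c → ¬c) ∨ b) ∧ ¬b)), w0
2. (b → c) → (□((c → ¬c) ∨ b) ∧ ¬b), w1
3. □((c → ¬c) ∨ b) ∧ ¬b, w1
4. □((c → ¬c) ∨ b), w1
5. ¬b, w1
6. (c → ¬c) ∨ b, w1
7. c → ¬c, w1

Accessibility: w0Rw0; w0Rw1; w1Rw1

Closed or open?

No, open

No world carries both an atom and its negation.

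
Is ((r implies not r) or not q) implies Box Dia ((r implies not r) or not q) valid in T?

Not valid

Tableau for the negation not (((r implies not r) or not q) implies Box Dia ((r implies not r) or not q)):
1. not (((r implies not r) or not q) implies Box Dia ((r implies not r) or not q)), 0
2. (r implies not r) or not q, 0
3. not Box Dia ((r implies not r) or not q), 0
4. not q, 0
5. not Dia ((r implies not r) or not q), 1
6. not ((r implies not r) or not q), 1
7. not (r implies not r), 1
8. q, 1
9. r, 1
Accessibility: 0R0, 0R1, 1R1
The negation has an open branch (countermodel exists).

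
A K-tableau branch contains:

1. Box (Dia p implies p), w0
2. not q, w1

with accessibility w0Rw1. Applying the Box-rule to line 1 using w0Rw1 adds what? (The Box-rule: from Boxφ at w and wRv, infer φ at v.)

Dia p implies p, w1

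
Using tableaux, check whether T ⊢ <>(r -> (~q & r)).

Tableau for the negation ~<>(r -> (~q & r)):
1. ~<>(r -> (~q & r)), 0
2. ~(r -> (~q & r)), 0   [~<>-rule on 1 via 0R0]
3. r, 0   [~->-rule on 2]
4. ~(~q & r), 0   [~->-rule on 2]
5. q, 0   [~&-rule on 4 (branches; this branch)]
Accessibility: 0R0
The negation has an open branch (countermodel exists).

Invalid (countermodel exists)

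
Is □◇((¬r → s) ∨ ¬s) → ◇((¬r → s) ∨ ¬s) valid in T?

Tableau for the negation ¬(□◇((¬r → s) ∨ ¬s) → ◇((¬r → s) ∨ ¬s)):
1. ¬(□◇((¬r → s) ∨ ¬s) → ◇((¬r → s) ∨ ¬s)), 0
2. □◇((¬r → s) ∨ ¬s), 0   [¬→-rule on 1]
3. ¬◇((¬r → s) ∨ ¬s), 0   [¬→-rule on 1]
4. ◇((¬r → s) ∨ ¬s), 0   [□-rule on 2 via 0R0]
5. ¬((¬r → s) ∨ ¬s), 0   [¬◇-rule on 3 via 0R0]
6. ¬(¬r → s), 0   [¬∨-rule on 5]
7. s, 0   [¬∨-rule on 5]
8. ¬r, 0   [¬→-rule on 6]
9. ¬s, 0   [¬→-rule on 6]
Accessibility: 0R0
Branch closes: s and ¬s both at 0.
All branches of the negation close; one closing branch shown above.

Yes, valid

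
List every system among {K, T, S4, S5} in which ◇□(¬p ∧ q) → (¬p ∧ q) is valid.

S4-tableau for the negation ¬(◇□(¬p ∧ q) → (¬p ∧ q)):
1. ¬(◇□(¬p ∧ q) → (¬p ∧ q)), 0
2. ◇□(¬p ∧ q), 0   [¬→-rule on 1]
3. ¬(¬p ∧ q), 0   [¬→-rule on 1]
4. ¬q, 0   [¬∧-rule on 3 (branches; this branch)]
5. □(¬p ∧ q), 1   [◇-rule on 2: fresh world 1, 0R1]
6. ¬p ∧ q, 1   [□-rule on 5 via 1R1]
7. ¬p, 1   [∧-rule on 6]
8. q, 1   [∧-rule on 6]
Accessibility: 0R0, 0R1, 1R1
Complete open branch: countermodel on an S4-frame, so not valid in S4, nor in K, T (the same frame is also a K-frame and a T-frame).
S5-tableau for the negation ¬(◇□(¬p ∧ q) → (¬p ∧ q)):
1. ¬(◇□(¬p ∧ q) → (¬p ∧ q)), 0
2. ◇□(¬p ∧ q), 0   [¬→-rule on 1]
3. ¬(¬p ∧ q), 0   [¬→-rule on 1]
4. ¬q, 0   [¬∧-rule on 3 (branches; this branch)]
5. □(¬p ∧ q), 1   [◇-rule on 2: fresh world 1, 0R1]
6. ¬p ∧ q, 0   [□-rule on 5 via 1R0]
7. ¬p, 0   [∧-rule on 6]
8. q, 0   [∧-rule on 6]
Accessibility: 0R0, 0R1, 1R0, 1R1
Branch closes: q and ¬q both at 0.
Every branch closes (one shown): valid in S5.

S5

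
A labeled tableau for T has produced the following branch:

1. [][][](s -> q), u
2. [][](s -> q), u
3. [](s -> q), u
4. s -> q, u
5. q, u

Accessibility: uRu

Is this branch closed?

There is no literal clash: for every atom and world, at most one sign appears.

No, open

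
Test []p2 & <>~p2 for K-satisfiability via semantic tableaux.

No, unsatisfiable

1. []p2 & <>~p2, u
2. []p2, u   [&-rule on 1]
3. <>~p2, u   [&-rule on 1]
4. ~p2, v   [<>-rule on 3: fresh world v, uRv]
5. p2, v   [[]-rule on 2 via uRv]
Accessibility: uRv
Branch closes: p2 and ~p2 both at v.
Every branch closes; the branch above is one of them.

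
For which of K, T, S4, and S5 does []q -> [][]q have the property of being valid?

T-tableau for the negation ~([]q -> [][]q):
1. ~([]q -> [][]q), 0
2. []q, 0   [~->-rule on 1]
3. ~[][]q, 0   [~->-rule on 1]
4. q, 0   [[]-rule on 2 via 0R0]
5. ~[]q, 1   [~[]-rule on 3: fresh world 1, 0R1]
6. q, 1   [[]-rule on 2 via 0R1]
7. ~q, 2   [~[]-rule on 5: fresh world 2, 1R2]
Accessibility: 0R0, 0R1, 1R1, 1R2, 2R2
Complete open branch: countermodel on a T-frame, so not valid in T, nor in K (the same frame is also a K-frame).
S4-tableau for the negation ~([]q -> [][]q):
1. ~([]q -> [][]q), 0
2. []q, 0   [~->-rule on 1]
3. ~[][]q, 0   [~->-rule on 1]
4. q, 0   [[]-rule on 2 via 0R0]
5. ~[]q, 1   [~[]-rule on 3: fresh world 1, 0R1]
6. q, 1   [[]-rule on 2 via 0R1]
7. ~q, 2   [~[]-rule on 5: fresh world 2, 1R2]
8. q, 2   [[]-rule on 2 via 0R2]
Accessibility: 0R0, 0R1, 0R2, 1R1, 1R2, 2R2
Branch closes: q and ~q both at 2.
Every branch closes (one shown): valid in S4, hence also in S5 (every theorem of S4 is a theorem of S5).

S4, S5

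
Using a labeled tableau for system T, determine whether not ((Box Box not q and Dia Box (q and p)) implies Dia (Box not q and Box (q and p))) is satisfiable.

Unsatisfiable (every branch closes)

1. not ((Box Box not q and Dia Box (q and p)) implies Dia (Box not q and Box (q and p))), 0
2. Box Box not q and Dia Box (q and p), 0
3. not Dia (Box not q and Box (q and p)), 0
4. Box Box not q, 0
5. Dia Box (q and p), 0
6. not (Box not q and Box (q and p)), 0
7. Box not q, 0
8. not q, 0
9. not Box (q and p), 0
10. Box (q and p), 1
11. not (Box not q and Box (q and p)), 1
12. Box not q, 1
13. not q, 1
14. q and p, 1
15. q, 1
16. p, 1
Accessibility: 0R0, 0R1, 1R1
Branch closes: q and not q both at 1.
Every branch closes; the branch above is one of them.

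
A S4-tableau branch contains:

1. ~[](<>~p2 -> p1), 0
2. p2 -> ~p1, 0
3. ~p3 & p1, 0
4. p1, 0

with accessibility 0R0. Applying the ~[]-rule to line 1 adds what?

a fresh world 1 with 0R1, and ~(<>~p2 -> p1) at 1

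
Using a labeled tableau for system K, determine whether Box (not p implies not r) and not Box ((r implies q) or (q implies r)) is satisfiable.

No, unsatisfiable

1. Box (not p implies not r) and not Box ((r implies q) or (q implies r)), w0
2. Box (not p implies not r), w0
3. not Box ((r implies q) or (q implies r)), w0
4. not ((r implies q) or (q implies r)), w1
5. not (r implies q), w1
6. not (q implies r), w1
7. r, w1
8. not q, w1
9. q, w1
10. not r, w1
Accessibility: w0Rw1
Branch closes: q and not q both at w1.
All branches of the tableau close; one closing branch shown above.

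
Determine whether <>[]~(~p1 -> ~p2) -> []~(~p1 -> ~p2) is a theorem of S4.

No, not valid

Tableau for the negation ~(<>[]~(~p1 -> ~p2) -> []~(~p1 -> ~p2)):
1. ~(<>[]~(~p1 -> ~p2) -> []~(~p1 -> ~p2)), w0
2. <>[]~(~p1 -> ~p2), w0
3. ~[]~(~p1 -> ~p2), w0
4. []~(~p1 -> ~p2), w1
5. ~(~p1 -> ~p2), w1
6. ~p1, w1
7. p2, w1
8. ~p1 -> ~p2, w2
9. ~p2, w2
Accessibility: w0Rw0, w0Rw1, w0Rw2, w1Rw1, w2Rw2
The negation has an open branch (countermodel exists).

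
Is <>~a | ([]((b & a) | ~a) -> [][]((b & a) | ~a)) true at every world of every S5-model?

Tableau for the negation ~(<>~a | ([]((b & a) | ~a) -> [][]((b & a) | ~a))):
1. ~(<>~a | ([]((b & a) | ~a) -> [][]((b & a) | ~a))), u
2. ~<>~a, u
3. ~([]((b & a) | ~a) -> [][]((b & a) | ~a)), u
4. []((b & a) | ~a), u
5. ~[][]((b & a) | ~a), u
6. a, u
7. (b & a) | ~a, u
8. b & a, u
9. b, u
10. ~[]((b & a) | ~a), v
11. a, v
12. (b & a) | ~a, v
13. b & a, v
14. b, v
15. ~((b & a) | ~a), w
16. ~(b & a), w
17. a, w
18. (b & a) | ~a, w
19. ~b, w
20. b & a, w
21. b, w
Accessibility: uRu, uRv, uRw, vRu, vRv, vRw, wRu, wRv, wRw
Branch closes: b and ~b both at w.
All branches of the negation close; one closing branch shown above.

Valid in S5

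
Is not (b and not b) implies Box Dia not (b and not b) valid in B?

Tableau for the negation not (not (b and not b) implies Box Dia not (b and not b)):
1. not (not (b and not b) implies Box Dia not (b and not b)), 0
2. not (b and not b), 0   [neg-implies-rule on 1]
3. not Box Dia not (b and not b), 0   [neg-implies-rule on 1]
4. b, 0   [neg-and-rule on 2 (branches; this branch)]
5. not Dia not (b and not b), 1   [neg-Box-rule on 3: fresh world 1, 0R1]
6. b and not b, 0   [neg-Dia-rule on 5 via 1R0]
7. not b, 0   [and-rule on 6]
Accessibility: 0R0, 0R1, 1R0, 1R1
Branch closes: b and not b both at 0.
Every branch of the negation's tableau closes; the branch above is one of them.

Valid in B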